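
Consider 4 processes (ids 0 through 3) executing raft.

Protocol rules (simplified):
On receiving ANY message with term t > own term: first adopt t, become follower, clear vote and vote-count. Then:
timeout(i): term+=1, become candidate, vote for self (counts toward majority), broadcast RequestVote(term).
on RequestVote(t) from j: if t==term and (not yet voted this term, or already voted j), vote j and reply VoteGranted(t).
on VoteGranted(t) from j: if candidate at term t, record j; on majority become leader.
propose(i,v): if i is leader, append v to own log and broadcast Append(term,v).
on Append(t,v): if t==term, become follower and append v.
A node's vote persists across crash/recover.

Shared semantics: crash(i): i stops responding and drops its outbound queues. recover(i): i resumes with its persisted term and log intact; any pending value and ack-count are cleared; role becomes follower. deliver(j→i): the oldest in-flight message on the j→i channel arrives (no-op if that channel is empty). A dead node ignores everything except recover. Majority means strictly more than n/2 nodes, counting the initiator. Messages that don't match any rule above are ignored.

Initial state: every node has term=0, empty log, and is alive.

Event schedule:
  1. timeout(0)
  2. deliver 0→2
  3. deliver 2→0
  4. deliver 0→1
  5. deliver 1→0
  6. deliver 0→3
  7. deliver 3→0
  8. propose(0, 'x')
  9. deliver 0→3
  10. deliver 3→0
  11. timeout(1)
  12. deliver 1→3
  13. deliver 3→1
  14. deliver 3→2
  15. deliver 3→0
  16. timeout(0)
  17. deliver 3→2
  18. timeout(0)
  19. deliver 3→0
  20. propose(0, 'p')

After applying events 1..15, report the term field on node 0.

after 1 — timeout(0): n0:cand/t1/[-]
after 2 — deliver 0→2: n2:foll/t1/[-]
after 3 — deliver 2→0: ·
after 4 — deliver 0→1: n1:foll/t1/[-]
after 5 — deliver 1→0: n0:lead/t1/[-]
after 6 — deliver 0→3: n3:foll/t1/[-]
after 7 — deliver 3→0: ·
after 8 — propose(0,'x'): n0:lead/t1/[x]
after 9 — deliver 0→3: n3:foll/t1/[x]
after 10 — deliver 3→0: ·
after 11 — timeout(1): n1:cand/t2/[-]
after 12 — deliver 1→3: n3:foll/t2/[x]
after 13 — deliver 3→1: ·
after 14 — deliver 3→2: ·
after 15 — deliver 3→0: ·

1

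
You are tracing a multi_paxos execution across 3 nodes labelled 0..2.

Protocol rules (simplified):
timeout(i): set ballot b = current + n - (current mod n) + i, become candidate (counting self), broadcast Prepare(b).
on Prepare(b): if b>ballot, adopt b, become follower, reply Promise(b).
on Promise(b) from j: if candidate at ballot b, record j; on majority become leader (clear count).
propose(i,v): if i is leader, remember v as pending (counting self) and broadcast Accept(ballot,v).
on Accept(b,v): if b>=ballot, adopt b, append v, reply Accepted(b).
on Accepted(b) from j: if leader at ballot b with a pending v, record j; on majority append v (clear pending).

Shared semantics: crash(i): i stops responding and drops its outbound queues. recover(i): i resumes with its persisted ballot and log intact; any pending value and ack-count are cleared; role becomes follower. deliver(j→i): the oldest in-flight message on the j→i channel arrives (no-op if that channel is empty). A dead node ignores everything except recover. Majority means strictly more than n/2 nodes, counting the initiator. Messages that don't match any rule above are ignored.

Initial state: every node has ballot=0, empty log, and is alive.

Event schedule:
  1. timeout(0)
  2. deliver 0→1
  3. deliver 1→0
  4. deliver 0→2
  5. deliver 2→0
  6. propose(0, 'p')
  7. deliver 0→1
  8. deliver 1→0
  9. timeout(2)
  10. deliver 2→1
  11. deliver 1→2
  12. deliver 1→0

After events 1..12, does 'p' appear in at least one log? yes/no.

yes

after 1 — timeout(0): n0:cand/b3/[-]
after 2 — deliver 0→1: n1:foll/b3/[-]
after 3 — deliver 1→0: n0:lead/b3/[-]
after 4 — deliver 0→2: n2:foll/b3/[-]
after 5 — deliver 2→0: ·
after 6 — propose(0,'p'): ·
after 7 — deliver 0→1: n1:foll/b3/[p]
after 8 — deliver 1→0: n0:lead/b3/[p]
after 9 — timeout(2): n2:cand/b8/[-]
after 10 — deliver 2→1: n1:foll/b8/[p]
after 11 — deliver 1→2: n2:lead/b8/[-]
after 12 — deliver 1→0: ·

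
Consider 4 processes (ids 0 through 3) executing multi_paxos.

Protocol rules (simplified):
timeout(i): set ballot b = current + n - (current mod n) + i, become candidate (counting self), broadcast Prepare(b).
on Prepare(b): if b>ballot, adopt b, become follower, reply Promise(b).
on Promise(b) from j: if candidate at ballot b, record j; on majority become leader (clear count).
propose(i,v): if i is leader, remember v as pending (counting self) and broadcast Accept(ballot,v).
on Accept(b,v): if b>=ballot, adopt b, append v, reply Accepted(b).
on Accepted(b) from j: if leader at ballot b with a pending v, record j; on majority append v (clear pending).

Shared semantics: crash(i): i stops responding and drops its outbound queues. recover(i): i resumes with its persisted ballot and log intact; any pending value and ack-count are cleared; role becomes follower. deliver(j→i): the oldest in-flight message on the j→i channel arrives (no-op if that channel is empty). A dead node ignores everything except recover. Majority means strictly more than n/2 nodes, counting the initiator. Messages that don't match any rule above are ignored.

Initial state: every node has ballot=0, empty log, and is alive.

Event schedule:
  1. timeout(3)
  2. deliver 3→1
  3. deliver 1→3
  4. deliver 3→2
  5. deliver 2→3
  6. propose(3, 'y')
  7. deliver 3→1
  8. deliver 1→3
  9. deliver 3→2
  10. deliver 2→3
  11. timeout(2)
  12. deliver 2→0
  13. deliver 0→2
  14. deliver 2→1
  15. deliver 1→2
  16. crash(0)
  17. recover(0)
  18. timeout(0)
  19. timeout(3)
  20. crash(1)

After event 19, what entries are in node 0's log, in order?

empty

after 1 — timeout(3): n3:cand/b7/[-]
after 2 — deliver 3→1: n1:foll/b7/[-]
after 3 — deliver 1→3: ·
after 4 — deliver 3→2: n2:foll/b7/[-]
after 5 — deliver 2→3: n3:lead/b7/[-]
after 6 — propose(3,'y'): ·
after 7 — deliver 3→1: n1:foll/b7/[y]
after 8 — deliver 1→3: ·
after 9 — deliver 3→2: n2:foll/b7/[y]
after 10 — deliver 2→3: n3:lead/b7/[y]
after 11 — timeout(2): n2:cand/b10/[y]
after 12 — deliver 2→0: n0:foll/b10/[-]
after 13 — deliver 0→2: ·
after 14 — deliver 2→1: n1:foll/b10/[y]
after 15 — deliver 1→2: n2:lead/b10/[y]
after 16 — crash(0): n0:✗foll/b10/[-]
after 17 — recover(0): n0:foll/b10/[-]
after 18 — timeout(0): n0:cand/b12/[-]
after 19 — timeout(3): n3:cand/b11/[y]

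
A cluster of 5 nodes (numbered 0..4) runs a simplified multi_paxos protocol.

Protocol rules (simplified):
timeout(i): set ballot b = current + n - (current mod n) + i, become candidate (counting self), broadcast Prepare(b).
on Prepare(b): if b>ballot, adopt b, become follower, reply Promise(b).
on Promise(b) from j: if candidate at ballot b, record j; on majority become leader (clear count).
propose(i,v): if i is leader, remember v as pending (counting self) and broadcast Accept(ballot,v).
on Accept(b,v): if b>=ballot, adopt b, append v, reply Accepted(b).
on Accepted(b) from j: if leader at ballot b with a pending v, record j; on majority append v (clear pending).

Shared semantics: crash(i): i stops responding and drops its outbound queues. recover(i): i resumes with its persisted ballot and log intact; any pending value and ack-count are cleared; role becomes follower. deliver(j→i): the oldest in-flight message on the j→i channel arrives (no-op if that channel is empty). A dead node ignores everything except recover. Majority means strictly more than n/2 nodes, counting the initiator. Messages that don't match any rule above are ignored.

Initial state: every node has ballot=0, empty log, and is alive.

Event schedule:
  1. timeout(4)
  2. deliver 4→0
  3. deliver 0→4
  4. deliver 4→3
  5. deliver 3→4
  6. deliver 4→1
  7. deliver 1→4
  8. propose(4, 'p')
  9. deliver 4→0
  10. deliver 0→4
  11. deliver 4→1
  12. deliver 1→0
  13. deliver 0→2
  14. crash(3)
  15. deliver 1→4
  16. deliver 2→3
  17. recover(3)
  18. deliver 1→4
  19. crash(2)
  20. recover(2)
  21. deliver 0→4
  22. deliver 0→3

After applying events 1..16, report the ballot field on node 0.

e1 timeout(4): 4[cand,b=9,-]
e2 deliver 4→0: 0[foll,b=9,-]
e3 deliver 0→4: ·
e4 deliver 4→3: 3[foll,b=9,-]
e5 deliver 3→4: 4[lead,b=9,-]
e6 deliver 4→1: 1[foll,b=9,-]
e7 deliver 1→4: ·
e8 propose(4,'p'): ·
e9 deliver 4→0: 0[foll,b=9,p]
e10 deliver 0→4: ·
e11 deliver 4→1: 1[foll,b=9,p]
e12 deliver 1→0: ·
e13 deliver 0→2: ·
e14 crash(3): 3[✗foll,b=9,-]
e15 deliver 1→4: 4[lead,b=9,p]
e16 deliver 2→3: ·

9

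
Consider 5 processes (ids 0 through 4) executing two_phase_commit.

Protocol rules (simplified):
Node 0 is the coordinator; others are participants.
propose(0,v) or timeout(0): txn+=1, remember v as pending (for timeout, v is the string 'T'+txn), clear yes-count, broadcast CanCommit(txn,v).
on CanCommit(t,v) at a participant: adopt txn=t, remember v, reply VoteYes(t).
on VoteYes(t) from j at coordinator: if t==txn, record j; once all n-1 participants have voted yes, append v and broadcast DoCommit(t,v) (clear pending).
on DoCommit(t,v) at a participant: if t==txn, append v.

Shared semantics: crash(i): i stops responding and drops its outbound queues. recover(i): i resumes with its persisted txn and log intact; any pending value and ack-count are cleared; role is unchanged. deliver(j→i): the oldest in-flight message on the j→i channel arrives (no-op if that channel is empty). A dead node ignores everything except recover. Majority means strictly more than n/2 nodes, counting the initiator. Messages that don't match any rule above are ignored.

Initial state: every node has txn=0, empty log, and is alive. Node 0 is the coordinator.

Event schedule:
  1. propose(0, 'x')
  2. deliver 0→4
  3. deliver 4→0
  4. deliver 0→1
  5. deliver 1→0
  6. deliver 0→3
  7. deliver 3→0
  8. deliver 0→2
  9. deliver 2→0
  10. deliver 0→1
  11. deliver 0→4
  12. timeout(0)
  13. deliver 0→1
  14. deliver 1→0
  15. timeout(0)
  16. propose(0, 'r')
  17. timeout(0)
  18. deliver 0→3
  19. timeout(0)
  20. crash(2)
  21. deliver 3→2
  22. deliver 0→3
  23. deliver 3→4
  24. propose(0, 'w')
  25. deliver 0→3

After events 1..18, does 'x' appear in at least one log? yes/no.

yes

step 1 propose(0,'x'): 0={coor,t=1,log=-}
step 2 deliver 0→4: 4={part,t=1,log=-}
step 3 deliver 4→0: —
step 4 deliver 0→1: 1={part,t=1,log=-}
step 5 deliver 1→0: —
step 6 deliver 0→3: 3={part,t=1,log=-}
step 7 deliver 3→0: —
step 8 deliver 0→2: 2={part,t=1,log=-}
step 9 deliver 2→0: 0={coor,t=1,log=x}
step 10 deliver 0→1: 1={part,t=1,log=x}
step 11 deliver 0→4: 4={part,t=1,log=x}
step 12 timeout(0): 0={coor,t=2,log=x}
step 13 deliver 0→1: 1={part,t=2,log=x}
step 14 deliver 1→0: —
step 15 timeout(0): 0={coor,t=3,log=x}
step 16 propose(0,'r'): 0={coor,t=4,log=x}
step 17 timeout(0): 0={coor,t=5,log=x}
step 18 deliver 0→3: 3={part,t=1,log=x}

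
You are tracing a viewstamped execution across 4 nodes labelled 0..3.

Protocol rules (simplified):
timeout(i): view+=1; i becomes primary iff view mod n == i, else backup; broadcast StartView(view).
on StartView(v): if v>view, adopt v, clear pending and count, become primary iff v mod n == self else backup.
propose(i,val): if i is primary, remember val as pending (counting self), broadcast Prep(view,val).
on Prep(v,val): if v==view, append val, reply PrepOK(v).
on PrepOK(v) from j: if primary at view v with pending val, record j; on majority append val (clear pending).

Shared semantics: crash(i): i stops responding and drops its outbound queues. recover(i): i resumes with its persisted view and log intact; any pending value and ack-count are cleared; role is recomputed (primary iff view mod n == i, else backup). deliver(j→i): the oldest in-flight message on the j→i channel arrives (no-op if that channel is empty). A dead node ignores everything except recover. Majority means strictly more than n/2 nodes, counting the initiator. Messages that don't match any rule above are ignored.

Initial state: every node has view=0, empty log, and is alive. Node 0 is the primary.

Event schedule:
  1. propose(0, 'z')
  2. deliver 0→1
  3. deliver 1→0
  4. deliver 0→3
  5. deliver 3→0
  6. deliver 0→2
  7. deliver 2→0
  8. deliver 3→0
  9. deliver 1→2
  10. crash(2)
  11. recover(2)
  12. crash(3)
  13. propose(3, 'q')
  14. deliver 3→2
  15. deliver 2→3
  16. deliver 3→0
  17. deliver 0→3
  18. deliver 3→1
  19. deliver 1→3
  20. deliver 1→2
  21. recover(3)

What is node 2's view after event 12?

0

e1 propose(0,'z'): ·
e2 deliver 0→1: 1[back,v=0,z]
e3 deliver 1→0: ·
e4 deliver 0→3: 3[back,v=0,z]
e5 deliver 3→0: 0[prim,v=0,z]
e6 deliver 0→2: 2[back,v=0,z]
e7 deliver 2→0: ·
e8 deliver 3→0: ·
e9 deliver 1→2: ·
e10 crash(2): 2[✗back,v=0,z]
e11 recover(2): 2[back,v=0,z]
e12 crash(3): 3[✗back,v=0,z]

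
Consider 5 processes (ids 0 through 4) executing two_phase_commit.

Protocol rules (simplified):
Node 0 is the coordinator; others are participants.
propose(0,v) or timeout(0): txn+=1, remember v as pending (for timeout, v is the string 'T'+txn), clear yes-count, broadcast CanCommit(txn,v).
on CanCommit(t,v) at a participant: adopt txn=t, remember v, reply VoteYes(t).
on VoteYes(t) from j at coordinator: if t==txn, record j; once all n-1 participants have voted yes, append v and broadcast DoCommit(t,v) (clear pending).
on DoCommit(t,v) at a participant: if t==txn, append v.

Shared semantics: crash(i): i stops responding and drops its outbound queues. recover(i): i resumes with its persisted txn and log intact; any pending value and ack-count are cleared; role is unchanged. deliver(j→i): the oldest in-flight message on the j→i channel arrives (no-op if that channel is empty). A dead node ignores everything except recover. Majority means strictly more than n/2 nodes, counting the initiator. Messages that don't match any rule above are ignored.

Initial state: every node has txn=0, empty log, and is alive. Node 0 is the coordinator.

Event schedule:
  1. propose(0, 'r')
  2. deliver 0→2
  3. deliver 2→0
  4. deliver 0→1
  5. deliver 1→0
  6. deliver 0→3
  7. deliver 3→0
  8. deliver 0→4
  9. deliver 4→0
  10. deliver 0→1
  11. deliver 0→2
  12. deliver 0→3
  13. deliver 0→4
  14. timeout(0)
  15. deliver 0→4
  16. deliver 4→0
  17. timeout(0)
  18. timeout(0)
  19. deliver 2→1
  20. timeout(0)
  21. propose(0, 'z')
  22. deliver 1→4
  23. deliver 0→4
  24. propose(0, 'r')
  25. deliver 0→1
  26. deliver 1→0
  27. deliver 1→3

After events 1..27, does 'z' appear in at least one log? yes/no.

e1 propose(0,'r'): 0[coor,t=1,-]
e2 deliver 0→2: 2[part,t=1,-]
e3 deliver 2→0: ·
e4 deliver 0→1: 1[part,t=1,-]
e5 deliver 1→0: ·
e6 deliver 0→3: 3[part,t=1,-]
e7 deliver 3→0: ·
e8 deliver 0→4: 4[part,t=1,-]
e9 deliver 4→0: 0[coor,t=1,r]
e10 deliver 0→1: 1[part,t=1,r]
e11 deliver 0→2: 2[part,t=1,r]
e12 deliver 0→3: 3[part,t=1,r]
e13 deliver 0→4: 4[part,t=1,r]
e14 timeout(0): 0[coor,t=2,r]
e15 deliver 0→4: 4[part,t=2,r]
e16 deliver 4→0: ·
e17 timeout(0): 0[coor,t=3,r]
e18 timeout(0): 0[coor,t=4,r]
e19 deliver 2→1: ·
e20 timeout(0): 0[coor,t=5,r]
e21 propose(0,'z'): 0[coor,t=6,r]
e22 deliver 1→4: ·
e23 deliver 0→4: 4[part,t=3,r]
e24 propose(0,'r'): 0[coor,t=7,r]
e25 deliver 0→1: 1[part,t=2,r]
e26 deliver 1→0: ·
e27 deliver 1→3: ·

no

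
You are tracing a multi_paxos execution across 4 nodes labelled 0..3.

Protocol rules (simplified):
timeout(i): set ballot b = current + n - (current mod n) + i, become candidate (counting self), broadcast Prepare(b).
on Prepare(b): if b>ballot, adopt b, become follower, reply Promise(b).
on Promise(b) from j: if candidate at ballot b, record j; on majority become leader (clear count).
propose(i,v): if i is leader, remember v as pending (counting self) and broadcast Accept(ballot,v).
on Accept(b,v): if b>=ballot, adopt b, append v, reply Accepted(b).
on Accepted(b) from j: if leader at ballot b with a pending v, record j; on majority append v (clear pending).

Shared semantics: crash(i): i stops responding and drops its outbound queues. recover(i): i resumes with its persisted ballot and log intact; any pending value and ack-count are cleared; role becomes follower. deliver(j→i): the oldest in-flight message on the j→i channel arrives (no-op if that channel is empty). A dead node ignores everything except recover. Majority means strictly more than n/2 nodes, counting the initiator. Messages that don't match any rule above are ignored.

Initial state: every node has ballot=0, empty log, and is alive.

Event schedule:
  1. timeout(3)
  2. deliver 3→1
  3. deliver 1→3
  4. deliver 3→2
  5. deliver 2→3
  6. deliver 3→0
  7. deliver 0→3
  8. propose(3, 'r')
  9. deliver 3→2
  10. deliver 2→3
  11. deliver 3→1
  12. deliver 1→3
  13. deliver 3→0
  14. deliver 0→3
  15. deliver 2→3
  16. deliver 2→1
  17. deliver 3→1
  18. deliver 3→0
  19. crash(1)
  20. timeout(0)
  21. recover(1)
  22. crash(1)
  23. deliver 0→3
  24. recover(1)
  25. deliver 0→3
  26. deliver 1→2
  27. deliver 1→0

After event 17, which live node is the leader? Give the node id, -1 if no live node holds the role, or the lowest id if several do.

1. timeout(3):  <3:cand b7 ->
2. deliver 3→1:  <1:foll b7 ->
3. deliver 1→3:  nop
4. deliver 3→2:  <2:foll b7 ->
5. deliver 2→3:  <3:lead b7 ->
6. deliver 3→0:  <0:foll b7 ->
7. deliver 0→3:  nop
8. propose(3,'r'):  nop
9. deliver 3→2:  <2:foll b7 r>
10. deliver 2→3:  nop
11. deliver 3→1:  <1:foll b7 r>
12. deliver 1→3:  <3:lead b7 r>
13. deliver 3→0:  <0:foll b7 r>
14. deliver 0→3:  nop
15. deliver 2→3:  nop
16. deliver 2→1:  nop
17. deliver 3→1:  nop

3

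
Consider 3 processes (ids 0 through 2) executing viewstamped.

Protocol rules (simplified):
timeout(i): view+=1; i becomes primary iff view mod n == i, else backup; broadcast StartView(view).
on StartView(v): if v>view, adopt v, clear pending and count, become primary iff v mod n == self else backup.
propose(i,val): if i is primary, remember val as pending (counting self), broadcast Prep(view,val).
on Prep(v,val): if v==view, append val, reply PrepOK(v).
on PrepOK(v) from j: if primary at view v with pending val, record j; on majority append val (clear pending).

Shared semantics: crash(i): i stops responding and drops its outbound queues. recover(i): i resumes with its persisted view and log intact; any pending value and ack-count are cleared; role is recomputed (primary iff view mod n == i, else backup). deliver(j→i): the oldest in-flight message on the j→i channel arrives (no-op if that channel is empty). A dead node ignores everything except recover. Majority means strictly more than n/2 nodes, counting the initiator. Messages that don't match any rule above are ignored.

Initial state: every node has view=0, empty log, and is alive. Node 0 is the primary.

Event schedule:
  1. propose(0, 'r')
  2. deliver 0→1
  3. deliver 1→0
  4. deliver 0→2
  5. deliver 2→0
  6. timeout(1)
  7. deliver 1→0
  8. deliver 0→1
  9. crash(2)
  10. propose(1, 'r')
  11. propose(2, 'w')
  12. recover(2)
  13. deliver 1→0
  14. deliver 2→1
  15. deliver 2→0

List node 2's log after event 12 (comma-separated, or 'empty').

1. propose(0,'r'):  nop
2. deliver 0→1:  <1:back v0 r>
3. deliver 1→0:  <0:prim v0 r>
4. deliver 0→2:  <2:back v0 r>
5. deliver 2→0:  nop
6. timeout(1):  <1:prim v1 r>
7. deliver 1→0:  <0:back v1 r>
8. deliver 0→1:  nop
9. crash(2):  <2:✗back v0 r>
10. propose(1,'r'):  nop
11. propose(2,'w'):  nop
12. recover(2):  <2:back v0 r>

r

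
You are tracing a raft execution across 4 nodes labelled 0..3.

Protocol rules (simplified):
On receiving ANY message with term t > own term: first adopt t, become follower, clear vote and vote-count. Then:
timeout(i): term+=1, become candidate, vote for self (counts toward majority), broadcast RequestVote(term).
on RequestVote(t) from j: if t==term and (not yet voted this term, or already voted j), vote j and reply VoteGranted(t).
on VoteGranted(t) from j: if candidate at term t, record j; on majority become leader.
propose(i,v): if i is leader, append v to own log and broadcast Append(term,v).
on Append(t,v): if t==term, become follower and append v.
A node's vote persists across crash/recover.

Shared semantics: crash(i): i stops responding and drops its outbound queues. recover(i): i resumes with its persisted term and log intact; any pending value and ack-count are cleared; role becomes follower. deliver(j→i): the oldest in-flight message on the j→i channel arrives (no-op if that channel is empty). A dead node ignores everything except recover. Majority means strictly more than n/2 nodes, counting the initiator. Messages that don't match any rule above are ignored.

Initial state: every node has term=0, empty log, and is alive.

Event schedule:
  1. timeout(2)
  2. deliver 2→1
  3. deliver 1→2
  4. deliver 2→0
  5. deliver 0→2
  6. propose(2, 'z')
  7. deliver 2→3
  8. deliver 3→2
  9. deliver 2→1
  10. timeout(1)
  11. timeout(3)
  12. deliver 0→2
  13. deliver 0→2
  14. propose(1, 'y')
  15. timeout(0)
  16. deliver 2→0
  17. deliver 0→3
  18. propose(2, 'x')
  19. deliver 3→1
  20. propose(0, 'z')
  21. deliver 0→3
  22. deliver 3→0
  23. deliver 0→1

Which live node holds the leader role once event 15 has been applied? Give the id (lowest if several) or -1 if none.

e1 timeout(2): 2[cand,t=1,-]
e2 deliver 2→1: 1[foll,t=1,-]
e3 deliver 1→2: ·
e4 deliver 2→0: 0[foll,t=1,-]
e5 deliver 0→2: 2[lead,t=1,-]
e6 propose(2,'z'): 2[lead,t=1,z]
e7 deliver 2→3: 3[foll,t=1,-]
e8 deliver 3→2: ·
e9 deliver 2→1: 1[foll,t=1,z]
e10 timeout(1): 1[cand,t=2,z]
e11 timeout(3): 3[cand,t=2,-]
e12 deliver 0→2: ·
e13 deliver 0→2: ·
e14 propose(1,'y'): ·
e15 timeout(0): 0[cand,t=2,-]

2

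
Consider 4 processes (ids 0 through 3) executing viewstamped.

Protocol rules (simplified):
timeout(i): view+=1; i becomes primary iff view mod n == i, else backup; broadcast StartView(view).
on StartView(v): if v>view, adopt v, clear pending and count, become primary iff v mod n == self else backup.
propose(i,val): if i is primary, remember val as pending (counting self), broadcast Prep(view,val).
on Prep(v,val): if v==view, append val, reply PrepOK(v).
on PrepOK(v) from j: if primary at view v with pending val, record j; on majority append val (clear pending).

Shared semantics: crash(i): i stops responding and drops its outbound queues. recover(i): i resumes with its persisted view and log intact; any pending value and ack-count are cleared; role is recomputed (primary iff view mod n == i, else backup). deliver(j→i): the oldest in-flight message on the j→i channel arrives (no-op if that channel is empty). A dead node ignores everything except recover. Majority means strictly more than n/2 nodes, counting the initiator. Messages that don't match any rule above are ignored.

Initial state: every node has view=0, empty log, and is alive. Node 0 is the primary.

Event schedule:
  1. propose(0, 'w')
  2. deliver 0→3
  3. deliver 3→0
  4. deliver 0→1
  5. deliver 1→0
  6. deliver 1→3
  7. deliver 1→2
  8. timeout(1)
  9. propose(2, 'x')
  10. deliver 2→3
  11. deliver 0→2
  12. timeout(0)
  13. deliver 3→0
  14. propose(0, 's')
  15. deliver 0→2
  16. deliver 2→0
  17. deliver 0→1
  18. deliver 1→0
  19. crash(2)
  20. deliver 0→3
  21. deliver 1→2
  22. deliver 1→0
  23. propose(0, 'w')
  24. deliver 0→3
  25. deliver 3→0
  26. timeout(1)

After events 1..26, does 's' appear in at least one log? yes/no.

after 1 — propose(0,'w'): ·
after 2 — deliver 0→3: n3:back/v0/[w]
after 3 — deliver 3→0: ·
after 4 — deliver 0→1: n1:back/v0/[w]
after 5 — deliver 1→0: n0:prim/v0/[w]
after 6 — deliver 1→3: ·
after 7 — deliver 1→2: ·
after 8 — timeout(1): n1:prim/v1/[w]
after 9 — propose(2,'x'): ·
after 10 — deliver 2→3: ·
after 11 — deliver 0→2: n2:back/v0/[w]
after 12 — timeout(0): n0:back/v1/[w]
after 13 — deliver 3→0: ·
after 14 — propose(0,'s'): ·
after 15 — deliver 0→2: n2:back/v1/[w]
after 16 — deliver 2→0: ·
after 17 — deliver 0→1: ·
after 18 — deliver 1→0: ·
after 19 — crash(2): n2:✗back/v1/[w]
after 20 — deliver 0→3: n3:back/v1/[w]
after 21 — deliver 1→2: ·
after 22 — deliver 1→0: ·
after 23 — propose(0,'w'): ·
after 24 — deliver 0→3: ·
after 25 — deliver 3→0: ·
after 26 — timeout(1): n1:back/v2/[w]

no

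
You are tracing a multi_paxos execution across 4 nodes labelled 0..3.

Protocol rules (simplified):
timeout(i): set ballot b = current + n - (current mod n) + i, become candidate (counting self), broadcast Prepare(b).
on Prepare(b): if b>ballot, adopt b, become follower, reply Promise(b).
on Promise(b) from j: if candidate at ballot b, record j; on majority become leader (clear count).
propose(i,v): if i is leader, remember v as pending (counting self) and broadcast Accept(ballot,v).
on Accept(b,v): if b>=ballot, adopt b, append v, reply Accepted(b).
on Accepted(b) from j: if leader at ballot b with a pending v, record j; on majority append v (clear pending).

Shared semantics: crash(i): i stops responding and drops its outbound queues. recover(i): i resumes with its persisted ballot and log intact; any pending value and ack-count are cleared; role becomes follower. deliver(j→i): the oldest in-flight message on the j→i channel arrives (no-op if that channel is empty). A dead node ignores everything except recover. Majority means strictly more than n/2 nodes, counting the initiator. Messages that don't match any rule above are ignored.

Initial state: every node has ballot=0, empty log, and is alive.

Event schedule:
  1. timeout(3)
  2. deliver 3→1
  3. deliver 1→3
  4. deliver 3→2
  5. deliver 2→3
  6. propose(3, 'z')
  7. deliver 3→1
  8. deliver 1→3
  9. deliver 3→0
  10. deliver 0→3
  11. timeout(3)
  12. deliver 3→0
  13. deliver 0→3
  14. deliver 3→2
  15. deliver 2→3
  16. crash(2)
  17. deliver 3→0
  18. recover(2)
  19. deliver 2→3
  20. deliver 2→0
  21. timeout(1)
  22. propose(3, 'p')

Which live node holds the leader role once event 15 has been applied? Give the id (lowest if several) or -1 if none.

-1

e1 timeout(3): 3[cand,b=7,-]
e2 deliver 3→1: 1[foll,b=7,-]
e3 deliver 1→3: ·
e4 deliver 3→2: 2[foll,b=7,-]
e5 deliver 2→3: 3[lead,b=7,-]
e6 propose(3,'z'): ·
e7 deliver 3→1: 1[foll,b=7,z]
e8 deliver 1→3: ·
e9 deliver 3→0: 0[foll,b=7,-]
e10 deliver 0→3: ·
e11 timeout(3): 3[cand,b=11,-]
e12 deliver 3→0: 0[foll,b=7,z]
e13 deliver 0→3: ·
e14 deliver 3→2: 2[foll,b=7,z]
e15 deliver 2→3: ·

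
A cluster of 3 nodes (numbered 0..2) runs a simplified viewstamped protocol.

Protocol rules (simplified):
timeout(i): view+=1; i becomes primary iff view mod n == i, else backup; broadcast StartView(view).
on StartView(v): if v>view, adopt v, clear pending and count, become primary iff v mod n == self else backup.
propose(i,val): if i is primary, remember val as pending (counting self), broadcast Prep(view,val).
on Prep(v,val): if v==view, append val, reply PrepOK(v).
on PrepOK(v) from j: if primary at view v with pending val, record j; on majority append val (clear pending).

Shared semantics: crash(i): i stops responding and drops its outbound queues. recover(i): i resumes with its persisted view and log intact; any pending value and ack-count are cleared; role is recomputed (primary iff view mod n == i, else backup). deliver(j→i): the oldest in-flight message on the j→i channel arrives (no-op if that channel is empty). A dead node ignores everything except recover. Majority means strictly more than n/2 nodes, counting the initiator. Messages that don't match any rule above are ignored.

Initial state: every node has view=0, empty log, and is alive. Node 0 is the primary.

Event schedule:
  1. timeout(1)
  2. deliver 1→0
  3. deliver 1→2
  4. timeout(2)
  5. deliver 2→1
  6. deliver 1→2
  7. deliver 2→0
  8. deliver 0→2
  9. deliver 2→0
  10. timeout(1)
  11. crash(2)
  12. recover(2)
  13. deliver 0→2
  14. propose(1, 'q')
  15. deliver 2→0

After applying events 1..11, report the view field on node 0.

2

after 1 — timeout(1): n1:prim/v1/[-]
after 2 — deliver 1→0: n0:back/v1/[-]
after 3 — deliver 1→2: n2:back/v1/[-]
after 4 — timeout(2): n2:prim/v2/[-]
after 5 — deliver 2→1: n1:back/v2/[-]
after 6 — deliver 1→2: ·
after 7 — deliver 2→0: n0:back/v2/[-]
after 8 — deliver 0→2: ·
after 9 — deliver 2→0: ·
after 10 — timeout(1): n1:back/v3/[-]
after 11 — crash(2): n2:✗prim/v2/[-]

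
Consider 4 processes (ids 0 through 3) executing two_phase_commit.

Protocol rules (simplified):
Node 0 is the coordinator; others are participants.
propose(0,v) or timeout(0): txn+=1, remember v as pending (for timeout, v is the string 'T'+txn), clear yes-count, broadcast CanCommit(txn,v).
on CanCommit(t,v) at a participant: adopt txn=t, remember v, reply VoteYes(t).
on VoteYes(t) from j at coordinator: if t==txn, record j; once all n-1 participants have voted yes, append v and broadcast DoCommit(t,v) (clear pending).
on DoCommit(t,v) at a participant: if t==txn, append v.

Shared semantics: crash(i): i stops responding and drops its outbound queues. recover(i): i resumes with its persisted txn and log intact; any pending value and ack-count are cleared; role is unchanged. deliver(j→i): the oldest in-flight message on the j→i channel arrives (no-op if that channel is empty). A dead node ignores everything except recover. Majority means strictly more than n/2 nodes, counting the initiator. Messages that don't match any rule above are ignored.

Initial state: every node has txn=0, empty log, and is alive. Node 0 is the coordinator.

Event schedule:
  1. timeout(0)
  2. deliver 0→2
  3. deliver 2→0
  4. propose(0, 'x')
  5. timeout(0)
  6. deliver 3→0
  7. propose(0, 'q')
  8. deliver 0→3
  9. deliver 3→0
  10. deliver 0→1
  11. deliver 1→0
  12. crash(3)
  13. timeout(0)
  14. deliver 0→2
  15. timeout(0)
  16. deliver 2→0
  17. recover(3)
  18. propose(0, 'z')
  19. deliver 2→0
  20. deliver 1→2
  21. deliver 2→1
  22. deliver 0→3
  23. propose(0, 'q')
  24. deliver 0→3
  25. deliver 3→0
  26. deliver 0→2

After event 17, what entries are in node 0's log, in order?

empty

e1 timeout(0): 0[coor,t=1,-]
e2 deliver 0→2: 2[part,t=1,-]
e3 deliver 2→0: ·
e4 propose(0,'x'): 0[coor,t=2,-]
e5 timeout(0): 0[coor,t=3,-]
e6 deliver 3→0: ·
e7 propose(0,'q'): 0[coor,t=4,-]
e8 deliver 0→3: 3[part,t=1,-]
e9 deliver 3→0: ·
e10 deliver 0→1: 1[part,t=1,-]
e11 deliver 1→0: ·
e12 crash(3): 3[✗part,t=1,-]
e13 timeout(0): 0[coor,t=5,-]
e14 deliver 0→2: 2[part,t=2,-]
e15 timeout(0): 0[coor,t=6,-]
e16 deliver 2→0: ·
e17 recover(3): 3[part,t=1,-]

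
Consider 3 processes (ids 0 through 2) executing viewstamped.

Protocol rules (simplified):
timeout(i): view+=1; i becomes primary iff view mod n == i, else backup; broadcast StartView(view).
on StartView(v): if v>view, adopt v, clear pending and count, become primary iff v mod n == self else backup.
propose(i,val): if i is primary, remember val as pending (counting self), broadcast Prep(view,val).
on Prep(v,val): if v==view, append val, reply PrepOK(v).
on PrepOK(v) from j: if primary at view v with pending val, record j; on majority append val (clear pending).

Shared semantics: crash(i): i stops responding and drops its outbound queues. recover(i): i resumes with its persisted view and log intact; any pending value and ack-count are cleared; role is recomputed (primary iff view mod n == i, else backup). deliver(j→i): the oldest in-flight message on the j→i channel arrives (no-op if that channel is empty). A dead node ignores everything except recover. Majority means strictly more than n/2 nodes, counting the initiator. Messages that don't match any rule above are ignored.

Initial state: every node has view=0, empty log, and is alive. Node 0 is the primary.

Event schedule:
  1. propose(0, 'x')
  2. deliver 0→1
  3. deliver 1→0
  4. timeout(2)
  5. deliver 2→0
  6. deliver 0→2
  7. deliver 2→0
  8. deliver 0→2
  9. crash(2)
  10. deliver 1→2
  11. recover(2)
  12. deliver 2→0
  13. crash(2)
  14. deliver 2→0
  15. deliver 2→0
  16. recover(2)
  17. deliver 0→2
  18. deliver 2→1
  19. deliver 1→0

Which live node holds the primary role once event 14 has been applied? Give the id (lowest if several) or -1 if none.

-1

[1] propose(0,'x') → ∅
[2] deliver 0→1 → N1(back v0 [x])
[3] deliver 1→0 → N0(prim v0 [x])
[4] timeout(2) → N2(back v1 [-])
[5] deliver 2→0 → N0(back v1 [x])
[6] deliver 0→2 → ∅
[7] deliver 2→0 → ∅
[8] deliver 0→2 → ∅
[9] crash(2) → N2(✗back v1 [-])
[10] deliver 1→2 → ∅
[11] recover(2) → N2(back v1 [-])
[12] deliver 2→0 → ∅
[13] crash(2) → N2(✗back v1 [-])
[14] deliver 2→0 → ∅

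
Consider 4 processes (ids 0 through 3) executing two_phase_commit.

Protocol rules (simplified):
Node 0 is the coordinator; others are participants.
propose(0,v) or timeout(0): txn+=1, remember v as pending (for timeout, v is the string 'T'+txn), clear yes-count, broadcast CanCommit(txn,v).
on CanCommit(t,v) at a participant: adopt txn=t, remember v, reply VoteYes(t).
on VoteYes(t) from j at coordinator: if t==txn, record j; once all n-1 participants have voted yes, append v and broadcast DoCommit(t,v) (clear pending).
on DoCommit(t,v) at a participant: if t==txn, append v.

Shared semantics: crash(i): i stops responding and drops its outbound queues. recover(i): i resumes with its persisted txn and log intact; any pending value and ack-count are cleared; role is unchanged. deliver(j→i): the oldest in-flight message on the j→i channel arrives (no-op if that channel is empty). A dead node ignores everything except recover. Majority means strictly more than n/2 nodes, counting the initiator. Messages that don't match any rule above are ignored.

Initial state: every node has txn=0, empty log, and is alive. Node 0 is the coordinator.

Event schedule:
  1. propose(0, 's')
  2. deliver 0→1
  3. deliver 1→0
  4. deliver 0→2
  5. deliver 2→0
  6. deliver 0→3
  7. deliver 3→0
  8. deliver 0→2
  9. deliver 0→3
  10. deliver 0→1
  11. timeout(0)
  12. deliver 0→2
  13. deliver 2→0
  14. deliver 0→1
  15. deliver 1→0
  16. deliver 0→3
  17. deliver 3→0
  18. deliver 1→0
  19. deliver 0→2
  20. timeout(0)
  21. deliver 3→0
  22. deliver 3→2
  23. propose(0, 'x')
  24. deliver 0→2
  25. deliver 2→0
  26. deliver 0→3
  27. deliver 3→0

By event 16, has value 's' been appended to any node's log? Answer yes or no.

e1 propose(0,'s'): 0[coor,t=1,-]
e2 deliver 0→1: 1[part,t=1,-]
e3 deliver 1→0: ·
e4 deliver 0→2: 2[part,t=1,-]
e5 deliver 2→0: ·
e6 deliver 0→3: 3[part,t=1,-]
e7 deliver 3→0: 0[coor,t=1,s]
e8 deliver 0→2: 2[part,t=1,s]
e9 deliver 0→3: 3[part,t=1,s]
e10 deliver 0→1: 1[part,t=1,s]
e11 timeout(0): 0[coor,t=2,s]
e12 deliver 0→2: 2[part,t=2,s]
e13 deliver 2→0: ·
e14 deliver 0→1: 1[part,t=2,s]
e15 deliver 1→0: ·
e16 deliver 0→3: 3[part,t=2,s]

yes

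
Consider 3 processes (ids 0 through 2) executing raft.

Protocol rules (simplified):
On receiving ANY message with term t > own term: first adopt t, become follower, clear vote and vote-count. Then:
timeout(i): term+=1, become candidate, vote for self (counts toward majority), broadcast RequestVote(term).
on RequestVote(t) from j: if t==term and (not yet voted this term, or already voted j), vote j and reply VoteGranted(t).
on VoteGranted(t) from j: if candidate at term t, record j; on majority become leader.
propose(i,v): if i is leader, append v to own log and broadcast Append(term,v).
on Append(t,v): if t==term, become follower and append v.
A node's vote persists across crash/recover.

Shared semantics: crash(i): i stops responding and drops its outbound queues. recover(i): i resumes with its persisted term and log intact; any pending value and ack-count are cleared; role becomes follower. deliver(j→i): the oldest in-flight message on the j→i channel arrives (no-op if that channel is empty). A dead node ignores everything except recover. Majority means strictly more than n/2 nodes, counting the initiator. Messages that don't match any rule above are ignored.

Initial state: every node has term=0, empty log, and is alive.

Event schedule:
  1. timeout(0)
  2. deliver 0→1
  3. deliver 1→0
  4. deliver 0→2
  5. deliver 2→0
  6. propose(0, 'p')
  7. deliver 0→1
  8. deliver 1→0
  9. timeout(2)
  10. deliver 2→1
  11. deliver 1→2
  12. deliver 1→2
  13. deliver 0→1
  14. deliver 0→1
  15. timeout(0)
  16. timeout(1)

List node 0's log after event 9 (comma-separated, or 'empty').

p

[1] timeout(0) → N0(cand t1 [-])
[2] deliver 0→1 → N1(foll t1 [-])
[3] deliver 1→0 → N0(lead t1 [-])
[4] deliver 0→2 → N2(foll t1 [-])
[5] deliver 2→0 → ∅
[6] propose(0,'p') → N0(lead t1 [p])
[7] deliver 0→1 → N1(foll t1 [p])
[8] deliver 1→0 → ∅
[9] timeout(2) → N2(cand t2 [-])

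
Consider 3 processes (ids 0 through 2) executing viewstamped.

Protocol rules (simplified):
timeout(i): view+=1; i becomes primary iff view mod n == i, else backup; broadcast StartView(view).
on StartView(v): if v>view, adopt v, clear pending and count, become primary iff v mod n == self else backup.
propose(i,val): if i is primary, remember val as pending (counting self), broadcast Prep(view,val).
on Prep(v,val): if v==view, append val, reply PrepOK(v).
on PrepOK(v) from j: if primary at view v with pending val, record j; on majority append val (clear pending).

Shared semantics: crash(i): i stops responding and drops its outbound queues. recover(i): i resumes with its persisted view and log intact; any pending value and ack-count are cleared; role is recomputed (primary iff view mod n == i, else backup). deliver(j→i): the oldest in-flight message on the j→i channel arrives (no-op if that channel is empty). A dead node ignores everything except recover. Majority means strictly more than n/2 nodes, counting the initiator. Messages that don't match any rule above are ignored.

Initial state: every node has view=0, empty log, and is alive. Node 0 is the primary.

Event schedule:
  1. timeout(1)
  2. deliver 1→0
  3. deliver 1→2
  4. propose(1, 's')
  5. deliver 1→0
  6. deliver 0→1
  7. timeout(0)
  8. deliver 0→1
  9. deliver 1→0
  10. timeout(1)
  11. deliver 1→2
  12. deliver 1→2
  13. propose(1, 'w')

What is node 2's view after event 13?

e1 timeout(1): 1[prim,v=1,-]
e2 deliver 1→0: 0[back,v=1,-]
e3 deliver 1→2: 2[back,v=1,-]
e4 propose(1,'s'): ·
e5 deliver 1→0: 0[back,v=1,s]
e6 deliver 0→1: 1[prim,v=1,s]
e7 timeout(0): 0[back,v=2,s]
e8 deliver 0→1: 1[back,v=2,s]
e9 deliver 1→0: ·
e10 timeout(1): 1[back,v=3,s]
e11 deliver 1→2: 2[back,v=1,s]
e12 deliver 1→2: 2[back,v=3,s]
e13 propose(1,'w'): ·

3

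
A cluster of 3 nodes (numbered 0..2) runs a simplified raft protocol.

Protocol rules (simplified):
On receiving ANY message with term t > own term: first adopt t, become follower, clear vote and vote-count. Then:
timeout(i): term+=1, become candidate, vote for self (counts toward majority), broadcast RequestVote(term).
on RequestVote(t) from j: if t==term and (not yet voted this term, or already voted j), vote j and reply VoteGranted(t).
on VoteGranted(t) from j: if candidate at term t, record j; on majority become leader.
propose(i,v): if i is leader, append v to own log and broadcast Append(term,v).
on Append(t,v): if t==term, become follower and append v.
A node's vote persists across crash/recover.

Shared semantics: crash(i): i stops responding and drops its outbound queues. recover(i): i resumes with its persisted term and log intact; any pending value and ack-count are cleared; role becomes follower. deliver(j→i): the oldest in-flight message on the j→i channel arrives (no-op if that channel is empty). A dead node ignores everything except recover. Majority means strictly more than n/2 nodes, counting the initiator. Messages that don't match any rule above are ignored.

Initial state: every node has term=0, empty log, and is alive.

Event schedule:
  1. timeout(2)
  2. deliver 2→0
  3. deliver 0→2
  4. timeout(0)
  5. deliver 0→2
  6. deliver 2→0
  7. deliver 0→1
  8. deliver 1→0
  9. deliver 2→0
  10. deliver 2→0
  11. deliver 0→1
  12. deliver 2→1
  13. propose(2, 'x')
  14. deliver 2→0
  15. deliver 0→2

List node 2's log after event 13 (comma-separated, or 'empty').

empty

[1] timeout(2) → N2(cand t1 [-])
[2] deliver 2→0 → N0(foll t1 [-])
[3] deliver 0→2 → N2(lead t1 [-])
[4] timeout(0) → N0(cand t2 [-])
[5] deliver 0→2 → N2(foll t2 [-])
[6] deliver 2→0 → N0(lead t2 [-])
[7] deliver 0→1 → N1(foll t2 [-])
[8] deliver 1→0 → ∅
[9] deliver 2→0 → ∅
[10] deliver 2→0 → ∅
[11] deliver 0→1 → ∅
[12] deliver 2→1 → ∅
[13] propose(2,'x') → ∅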